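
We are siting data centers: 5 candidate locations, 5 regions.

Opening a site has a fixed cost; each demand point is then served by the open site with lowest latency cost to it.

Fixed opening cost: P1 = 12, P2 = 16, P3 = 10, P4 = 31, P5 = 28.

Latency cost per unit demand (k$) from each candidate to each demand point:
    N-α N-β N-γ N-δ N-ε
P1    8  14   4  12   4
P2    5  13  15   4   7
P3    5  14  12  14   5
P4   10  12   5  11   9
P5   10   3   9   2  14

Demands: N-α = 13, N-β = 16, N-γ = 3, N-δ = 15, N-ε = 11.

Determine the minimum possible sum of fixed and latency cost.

Open {P1, P3, P5}: assign each demand point to its cheapest open site.
  N-α→P3 13×5=65, N-β→P5 16×3=48, N-γ→P1 3×4=12, N-δ→P5 15×2=30, N-ε→P1 11×4=44
  latency cost 199, fixed 50 → total 249.
Compare {P1, P2, P5}: latency cost 199 + fixed 56 = 255.
Compare {P3, P5}: latency cost 225 + fixed 38 = 263.
Compare {P1, P2, P3, P5}: latency cost 199 + fixed 66 = 265.
All other subsets cost ≥ 255. Minimum total cost: 249.

249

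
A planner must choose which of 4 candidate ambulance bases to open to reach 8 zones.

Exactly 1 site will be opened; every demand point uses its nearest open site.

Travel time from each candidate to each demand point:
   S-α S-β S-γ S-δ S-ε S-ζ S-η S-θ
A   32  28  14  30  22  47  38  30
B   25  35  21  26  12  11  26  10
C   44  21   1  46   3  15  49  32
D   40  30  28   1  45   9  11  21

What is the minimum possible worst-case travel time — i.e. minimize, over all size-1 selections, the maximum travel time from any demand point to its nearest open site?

35

Open {B}.
  Farthest demand point is S-β at travel time 35 (to B); all others are ≤ 35.
With {D} the worst case is 45.
With {A} the worst case is 47.
No size-1 selection achieves below 35.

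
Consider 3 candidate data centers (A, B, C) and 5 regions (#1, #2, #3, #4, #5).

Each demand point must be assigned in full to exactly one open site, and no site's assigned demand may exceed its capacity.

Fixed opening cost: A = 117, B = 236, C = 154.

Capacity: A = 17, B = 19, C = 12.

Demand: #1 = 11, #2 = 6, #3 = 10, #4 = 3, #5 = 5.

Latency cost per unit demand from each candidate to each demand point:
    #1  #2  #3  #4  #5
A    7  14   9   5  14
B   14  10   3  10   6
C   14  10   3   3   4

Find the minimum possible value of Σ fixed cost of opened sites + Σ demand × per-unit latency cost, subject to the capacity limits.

604

Open {A, B}; cheapest assignment that respects the capacities:
  A (cap 17, load 17): #1, #2 — cost 11×7 + 6×14 = 161
  B (cap 19, load 18): #3, #4, #5 — cost 10×3 + 3×10 + 5×6 = 90
  Shipping 251, fixed 353 → total 604.
  Any other capacity-feasible assignment to {A, B} ships for at least 251.
Compare {A, B, C}: its best feasible assignment gives total 703.
Every other set of open sites that can feasibly serve all demand totals ≥ 703 even under its best assignment. Minimum: 604.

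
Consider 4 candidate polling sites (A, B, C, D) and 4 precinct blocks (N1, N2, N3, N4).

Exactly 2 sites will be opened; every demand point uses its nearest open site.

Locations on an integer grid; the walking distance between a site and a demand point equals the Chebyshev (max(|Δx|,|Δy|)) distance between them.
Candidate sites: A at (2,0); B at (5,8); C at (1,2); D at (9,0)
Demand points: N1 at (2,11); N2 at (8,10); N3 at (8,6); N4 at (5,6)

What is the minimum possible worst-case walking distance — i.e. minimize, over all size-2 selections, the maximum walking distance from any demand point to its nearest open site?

3

Open {A, B}.
  Farthest demand point is N1 at walking distance 3 (to B); all others are ≤ 3.
With {B, C} the worst case is 3.
With {B, D} the worst case is 3.
No size-2 selection achieves below 3.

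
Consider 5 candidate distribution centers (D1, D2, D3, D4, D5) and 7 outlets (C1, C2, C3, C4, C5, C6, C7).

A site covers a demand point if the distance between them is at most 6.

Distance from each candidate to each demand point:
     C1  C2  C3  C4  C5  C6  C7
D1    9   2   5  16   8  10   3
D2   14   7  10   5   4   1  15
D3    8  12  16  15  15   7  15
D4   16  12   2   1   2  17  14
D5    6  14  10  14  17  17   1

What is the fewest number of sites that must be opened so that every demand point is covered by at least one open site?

3

Coverage sets (demand points within 6 of each site):
  D1: {C2, C3, C7}
  D2: {C4, C5, C6}
  D3: {}
  D4: {C3, C4, C5}
  D5: {C1, C7}
No 2 sites suffice: every size-2 union leaves at least one demand point uncovered.
But {D1, D2, D5} covers everything, so the minimum is 3.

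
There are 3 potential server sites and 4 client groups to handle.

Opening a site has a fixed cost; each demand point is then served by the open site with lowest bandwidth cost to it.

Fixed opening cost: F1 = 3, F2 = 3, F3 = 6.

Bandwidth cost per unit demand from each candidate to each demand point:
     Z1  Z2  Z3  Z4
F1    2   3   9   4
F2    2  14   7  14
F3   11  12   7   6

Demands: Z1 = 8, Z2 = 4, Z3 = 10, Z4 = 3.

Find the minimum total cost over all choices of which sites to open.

116

Open {F1, F2}: assign each demand point to its cheapest open site.
  Z1→F1 8×2=16, Z2→F1 4×3=12, Z3→F2 10×7=70, Z4→F1 3×4=12
  bandwidth cost 110, fixed 6 → total 116.
Compare {F1, F3}: bandwidth cost 110 + fixed 9 = 119.
Compare {F1, F2, F3}: bandwidth cost 110 + fixed 12 = 122.
Compare {F1}: bandwidth cost 130 + fixed 3 = 133.
All other subsets cost ≥ 119. Minimum total cost: 116.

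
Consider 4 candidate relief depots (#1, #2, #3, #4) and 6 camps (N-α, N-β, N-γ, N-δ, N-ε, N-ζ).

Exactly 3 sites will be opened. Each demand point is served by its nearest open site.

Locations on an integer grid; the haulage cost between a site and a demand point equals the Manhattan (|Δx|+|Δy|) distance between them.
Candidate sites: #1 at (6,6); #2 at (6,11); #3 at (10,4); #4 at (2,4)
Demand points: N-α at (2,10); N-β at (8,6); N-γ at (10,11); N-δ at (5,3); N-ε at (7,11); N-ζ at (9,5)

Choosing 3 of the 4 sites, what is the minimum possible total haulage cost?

Open {#1, #2, #3}.
  N-α→#2 5, N-β→#1 2, N-γ→#2 4, N-δ→#1 4, N-ε→#2 1, N-ζ→#3 2  ⇒ total 18.
Compare {#1, #2, #4}: total 20.
Compare {#2, #3, #4}: total 20.
No size-3 selection does better; minimum is 18.

18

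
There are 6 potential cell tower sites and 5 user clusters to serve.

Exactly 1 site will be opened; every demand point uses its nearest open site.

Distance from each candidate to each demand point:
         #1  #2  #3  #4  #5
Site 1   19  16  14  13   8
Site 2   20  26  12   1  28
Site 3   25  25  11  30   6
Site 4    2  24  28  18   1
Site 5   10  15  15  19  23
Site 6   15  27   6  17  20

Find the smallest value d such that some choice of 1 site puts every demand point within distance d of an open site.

Open {Site 1}.
  Farthest demand point is #1 at distance 19 (to Site 1); all others are ≤ 19.
With {Site 5} the worst case is 23.
With {Site 6} the worst case is 27.
No size-1 selection achieves below 19.

19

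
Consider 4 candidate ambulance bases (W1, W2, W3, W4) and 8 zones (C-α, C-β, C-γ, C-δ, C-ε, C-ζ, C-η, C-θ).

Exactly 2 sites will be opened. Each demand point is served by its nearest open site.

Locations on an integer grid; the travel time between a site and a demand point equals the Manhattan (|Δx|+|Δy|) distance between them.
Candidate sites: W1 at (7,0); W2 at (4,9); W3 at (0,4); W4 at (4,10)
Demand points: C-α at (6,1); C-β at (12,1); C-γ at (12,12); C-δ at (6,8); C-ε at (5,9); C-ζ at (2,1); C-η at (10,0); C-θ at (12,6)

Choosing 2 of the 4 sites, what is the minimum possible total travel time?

Open {W1, W2}.
  C-α→W1 2, C-β→W1 6, C-γ→W2 11, C-δ→W2 3, C-ε→W2 1, C-ζ→W1 6, C-η→W1 3, C-θ→W1 11  ⇒ total 43.
Compare {W1, W4}: total 44.
Compare {W1, W3}: total 63.
No size-2 selection does better; minimum is 43.

43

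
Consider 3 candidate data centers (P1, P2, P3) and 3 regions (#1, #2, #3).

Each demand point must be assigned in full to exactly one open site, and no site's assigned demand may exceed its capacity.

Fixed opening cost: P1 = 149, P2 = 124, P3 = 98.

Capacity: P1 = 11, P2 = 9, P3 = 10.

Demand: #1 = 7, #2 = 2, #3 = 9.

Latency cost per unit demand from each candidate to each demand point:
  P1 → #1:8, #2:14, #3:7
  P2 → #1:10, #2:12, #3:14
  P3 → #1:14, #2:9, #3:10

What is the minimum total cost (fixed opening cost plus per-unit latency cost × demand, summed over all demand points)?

Open {P2, P3}; cheapest assignment that respects the capacities:
  P2 (cap 9, load 9): #1, #2 — cost 7×10 + 2×12 = 94
  P3 (cap 10, load 9): #3 — cost 9×10 = 90
  Shipping 184, fixed 222 → total 406.
  Any other capacity-feasible assignment to {P2, P3} ships for at least 184.
Compare {P1, P3}: its best feasible assignment gives total 421.
Compare {P1, P2}: its best feasible assignment gives total 430.
Every other set of open sites that can feasibly serve all demand totals ≥ 421 even under its best assignment. Minimum: 406.

406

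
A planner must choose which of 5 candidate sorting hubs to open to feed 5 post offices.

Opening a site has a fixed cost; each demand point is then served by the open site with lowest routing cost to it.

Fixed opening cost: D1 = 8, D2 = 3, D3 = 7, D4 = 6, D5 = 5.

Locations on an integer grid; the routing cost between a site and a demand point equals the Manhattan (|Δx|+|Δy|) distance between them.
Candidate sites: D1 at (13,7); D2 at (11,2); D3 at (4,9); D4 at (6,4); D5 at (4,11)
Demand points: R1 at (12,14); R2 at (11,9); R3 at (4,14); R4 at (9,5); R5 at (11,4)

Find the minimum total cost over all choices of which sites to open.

36

Open {D2, D5}: assign each demand point to its cheapest open site.
  R1→D5 11, R2→D2 7, R3→D5 3, R4→D2 5, R5→D2 2
  routing cost 28, fixed 8 → total 36.
Compare {D1, D2, D5}: routing cost 22 + fixed 16 = 38.
Compare {D1, D5}: routing cost 26 + fixed 13 = 39.
Compare {D2, D4, D5}: routing cost 27 + fixed 14 = 41.
All other subsets cost ≥ 38. Minimum total cost: 36.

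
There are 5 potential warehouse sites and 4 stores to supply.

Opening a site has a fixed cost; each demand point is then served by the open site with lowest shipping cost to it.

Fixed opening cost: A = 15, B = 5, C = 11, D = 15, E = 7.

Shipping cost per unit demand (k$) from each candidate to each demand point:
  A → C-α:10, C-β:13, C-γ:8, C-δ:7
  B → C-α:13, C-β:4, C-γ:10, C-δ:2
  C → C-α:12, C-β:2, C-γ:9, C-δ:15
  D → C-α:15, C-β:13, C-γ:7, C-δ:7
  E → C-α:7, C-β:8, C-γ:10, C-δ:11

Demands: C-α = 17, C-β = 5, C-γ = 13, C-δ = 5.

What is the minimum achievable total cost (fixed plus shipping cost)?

Open {B, D, E}: assign each demand point to its cheapest open site.
  C-α→E 17×7=119, C-β→B 5×4=20, C-γ→D 13×7=91, C-δ→B 5×2=10
  shipping cost 240, fixed 27 → total 267.
Compare {B, C, D, E}: shipping cost 230 + fixed 38 = 268.
Compare {B, C, E}: shipping cost 256 + fixed 23 = 279.
Compare {A, B, E}: shipping cost 253 + fixed 27 = 280.
All other subsets cost ≥ 268. Minimum total cost: 267.

267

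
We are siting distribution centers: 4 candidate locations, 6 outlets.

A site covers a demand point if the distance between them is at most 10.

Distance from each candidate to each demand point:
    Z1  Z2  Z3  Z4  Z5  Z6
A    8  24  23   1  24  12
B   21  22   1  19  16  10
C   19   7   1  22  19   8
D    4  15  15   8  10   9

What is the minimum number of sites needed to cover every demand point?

2

Coverage sets (demand points within 10 of each site):
  A: {Z1, Z4}
  B: {Z3, Z6}
  C: {Z2, Z3, Z6}
  D: {Z1, Z4, Z5, Z6}
No single site covers all 6 demand points.
But {C, D} covers everything, so the minimum is 2.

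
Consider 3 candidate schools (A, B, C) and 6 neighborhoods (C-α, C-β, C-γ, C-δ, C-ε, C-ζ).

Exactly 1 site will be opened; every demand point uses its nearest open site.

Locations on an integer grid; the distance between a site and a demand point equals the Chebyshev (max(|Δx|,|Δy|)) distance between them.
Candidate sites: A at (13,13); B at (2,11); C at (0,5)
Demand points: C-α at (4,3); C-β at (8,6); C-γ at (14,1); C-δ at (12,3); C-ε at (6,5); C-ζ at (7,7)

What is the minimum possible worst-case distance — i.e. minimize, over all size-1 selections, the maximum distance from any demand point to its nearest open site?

12

Open {A}.
  Farthest demand point is C-γ at distance 12 (to A); all others are ≤ 12.
With {B} the worst case is 12.
With {C} the worst case is 14.
No size-1 selection achieves below 12.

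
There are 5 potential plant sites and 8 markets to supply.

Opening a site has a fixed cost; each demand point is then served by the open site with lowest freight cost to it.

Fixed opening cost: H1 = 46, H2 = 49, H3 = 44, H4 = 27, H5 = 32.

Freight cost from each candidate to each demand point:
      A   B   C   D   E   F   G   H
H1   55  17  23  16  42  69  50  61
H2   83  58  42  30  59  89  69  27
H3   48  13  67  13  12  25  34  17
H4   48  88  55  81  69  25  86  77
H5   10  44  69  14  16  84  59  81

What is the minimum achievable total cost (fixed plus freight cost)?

267

Open {H3, H5}: assign each demand point to its cheapest open site.
  A→H5 10, B→H3 13, C→H3 67, D→H3 13, E→H3 12, F→H3 25, G→H3 34, H→H3 17
  freight cost 191, fixed 76 → total 267.
Compare {H1, H3, H5}: freight cost 147 + fixed 122 = 269.
Compare {H3}: freight cost 229 + fixed 44 = 273.
Compare {H1, H3}: freight cost 185 + fixed 90 = 275.
All other subsets cost ≥ 269. Minimum total cost: 267.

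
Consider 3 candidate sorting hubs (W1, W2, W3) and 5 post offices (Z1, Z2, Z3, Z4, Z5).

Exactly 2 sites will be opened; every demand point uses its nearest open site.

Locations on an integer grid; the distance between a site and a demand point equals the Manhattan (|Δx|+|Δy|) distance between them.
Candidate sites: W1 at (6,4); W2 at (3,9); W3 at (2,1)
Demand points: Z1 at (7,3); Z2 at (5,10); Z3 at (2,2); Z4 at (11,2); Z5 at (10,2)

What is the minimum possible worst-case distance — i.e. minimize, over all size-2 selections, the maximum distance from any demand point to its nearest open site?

7

Open {W1, W2}.
  Farthest demand point is Z4 at distance 7 (to W1); all others are ≤ 7.
With {W1, W3} the worst case is 7.
With {W2, W3} the worst case is 10.
No size-2 selection achieves below 7.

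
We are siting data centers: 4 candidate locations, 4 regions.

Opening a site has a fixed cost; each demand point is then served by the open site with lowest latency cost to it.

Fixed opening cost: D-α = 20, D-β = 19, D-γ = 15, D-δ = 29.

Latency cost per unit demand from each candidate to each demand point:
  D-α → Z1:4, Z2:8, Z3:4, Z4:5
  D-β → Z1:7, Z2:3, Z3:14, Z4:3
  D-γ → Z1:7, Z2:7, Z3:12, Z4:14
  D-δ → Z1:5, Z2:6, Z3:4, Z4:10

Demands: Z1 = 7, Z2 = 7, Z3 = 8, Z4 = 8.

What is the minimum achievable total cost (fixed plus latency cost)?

144

Open {D-α, D-β}: assign each demand point to its cheapest open site.
  Z1→D-α 7×4=28, Z2→D-β 7×3=21, Z3→D-α 8×4=32, Z4→D-β 8×3=24
  latency cost 105, fixed 39 → total 144.
Compare {D-α, D-β, D-γ}: latency cost 105 + fixed 54 = 159.
Compare {D-β, D-δ}: latency cost 112 + fixed 48 = 160.
Compare {D-α, D-β, D-δ}: latency cost 105 + fixed 68 = 173.
All other subsets cost ≥ 159. Minimum total cost: 144.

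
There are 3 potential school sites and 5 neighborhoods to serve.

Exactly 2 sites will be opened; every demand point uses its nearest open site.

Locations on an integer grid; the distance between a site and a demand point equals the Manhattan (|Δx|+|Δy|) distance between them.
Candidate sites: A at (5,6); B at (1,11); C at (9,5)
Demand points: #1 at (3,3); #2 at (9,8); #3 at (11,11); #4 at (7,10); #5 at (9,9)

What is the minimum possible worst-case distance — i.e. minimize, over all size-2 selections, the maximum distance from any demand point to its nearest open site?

8

Open {A, C}.
  Farthest demand point is #3 at distance 8 (to C); all others are ≤ 8.
With {B, C} the worst case is 8.
With {A, B} the worst case is 10.
No size-2 selection achieves below 8.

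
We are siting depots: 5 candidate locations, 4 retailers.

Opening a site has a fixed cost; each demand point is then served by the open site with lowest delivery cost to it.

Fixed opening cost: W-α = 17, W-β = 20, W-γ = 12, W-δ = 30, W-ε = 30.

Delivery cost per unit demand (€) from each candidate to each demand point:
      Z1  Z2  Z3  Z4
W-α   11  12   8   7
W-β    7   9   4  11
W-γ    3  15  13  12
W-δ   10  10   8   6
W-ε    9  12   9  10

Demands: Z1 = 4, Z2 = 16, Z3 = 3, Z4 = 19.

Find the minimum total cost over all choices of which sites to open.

Open {W-β, W-γ, W-δ}: assign each demand point to its cheapest open site.
  Z1→W-γ 4×3=12, Z2→W-β 16×9=144, Z3→W-β 3×4=12, Z4→W-δ 19×6=114
  delivery cost 282, fixed 62 → total 344.
Compare {W-β, W-δ}: delivery cost 298 + fixed 50 = 348.
Compare {W-α, W-β, W-γ}: delivery cost 301 + fixed 49 = 350.
Compare {W-γ, W-δ}: delivery cost 310 + fixed 42 = 352.
All other subsets cost ≥ 348. Minimum total cost: 344.

344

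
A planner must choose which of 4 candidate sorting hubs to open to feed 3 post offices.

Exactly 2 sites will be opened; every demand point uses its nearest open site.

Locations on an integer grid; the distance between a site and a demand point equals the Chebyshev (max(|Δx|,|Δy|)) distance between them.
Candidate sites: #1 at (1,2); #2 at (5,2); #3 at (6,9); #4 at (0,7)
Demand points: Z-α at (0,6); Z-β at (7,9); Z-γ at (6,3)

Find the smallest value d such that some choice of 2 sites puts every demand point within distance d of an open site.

5

Open {#1, #3}.
  Farthest demand point is Z-γ at distance 5 (to #1); all others are ≤ 5.
With {#2, #3} the worst case is 5.
With {#3, #4} the worst case is 6.
No size-2 selection achieves below 5.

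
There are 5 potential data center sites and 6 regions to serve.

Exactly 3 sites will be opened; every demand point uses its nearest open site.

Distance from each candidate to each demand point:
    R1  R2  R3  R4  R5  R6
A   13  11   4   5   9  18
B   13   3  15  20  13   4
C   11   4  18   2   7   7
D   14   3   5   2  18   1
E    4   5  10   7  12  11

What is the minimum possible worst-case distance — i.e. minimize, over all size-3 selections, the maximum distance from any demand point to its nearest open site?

Open {A, C, E}.
  Farthest demand point is R5 at distance 7 (to C); all others are ≤ 7.
With {C, D, E} the worst case is 7.
With {A, B, E} the worst case is 9.
No size-3 selection achieves below 7.

7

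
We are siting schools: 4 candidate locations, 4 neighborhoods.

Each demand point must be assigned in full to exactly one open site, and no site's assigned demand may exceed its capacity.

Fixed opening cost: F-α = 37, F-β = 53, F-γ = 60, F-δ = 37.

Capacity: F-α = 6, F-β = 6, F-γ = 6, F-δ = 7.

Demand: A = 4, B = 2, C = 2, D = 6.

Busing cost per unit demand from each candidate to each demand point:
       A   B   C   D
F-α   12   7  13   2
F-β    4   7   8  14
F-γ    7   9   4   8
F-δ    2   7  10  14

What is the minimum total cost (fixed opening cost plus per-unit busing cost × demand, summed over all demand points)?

176

Open {F-α, F-γ, F-δ}; cheapest assignment that respects the capacities:
  F-α (cap 6, load 6): D — cost 6×2 = 12
  F-γ (cap 6, load 2): C — cost 2×4 = 8
  F-δ (cap 7, load 6): A, B — cost 4×2 + 2×7 = 22
  Shipping 42, fixed 134 → total 176.
  Any other capacity-feasible assignment to {F-α, F-γ, F-δ} ships for at least 42.
Compare {F-α, F-β, F-δ}: its best feasible assignment gives total 177.
Compare {F-α, F-β, F-γ}: its best feasible assignment gives total 200.
Every other set of open sites that can feasibly serve all demand totals ≥ 177 even under its best assignment. Minimum: 176.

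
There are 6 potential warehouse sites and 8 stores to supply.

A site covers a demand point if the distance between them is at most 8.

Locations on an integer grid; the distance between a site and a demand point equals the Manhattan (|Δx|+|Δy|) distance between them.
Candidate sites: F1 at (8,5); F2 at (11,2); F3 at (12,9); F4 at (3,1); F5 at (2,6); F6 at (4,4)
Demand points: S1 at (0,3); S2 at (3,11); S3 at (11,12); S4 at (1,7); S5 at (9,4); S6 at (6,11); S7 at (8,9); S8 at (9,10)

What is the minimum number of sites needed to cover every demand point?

2

Coverage sets (demand points within 8 of each site):
  F1: {S5, S6, S7, S8}
  F2: {S5}
  F3: {S3, S5, S6, S7, S8}
  F4: {S1, S4}
  F5: {S1, S2, S4}
  F6: {S1, S2, S4, S5}
No single site covers all 8 demand points.
But {F3, F5} covers everything, so the minimum is 2.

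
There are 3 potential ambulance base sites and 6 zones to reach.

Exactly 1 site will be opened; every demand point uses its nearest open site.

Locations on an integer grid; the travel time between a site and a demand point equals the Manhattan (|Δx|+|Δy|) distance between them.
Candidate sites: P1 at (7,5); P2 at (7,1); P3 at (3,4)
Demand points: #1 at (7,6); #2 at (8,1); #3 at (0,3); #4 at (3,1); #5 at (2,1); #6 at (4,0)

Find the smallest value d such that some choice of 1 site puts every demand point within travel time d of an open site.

8

Open {P3}.
  Farthest demand point is #2 at travel time 8 (to P3); all others are ≤ 8.
With {P1} the worst case is 9.
With {P2} the worst case is 9.
No size-1 selection achieves below 8.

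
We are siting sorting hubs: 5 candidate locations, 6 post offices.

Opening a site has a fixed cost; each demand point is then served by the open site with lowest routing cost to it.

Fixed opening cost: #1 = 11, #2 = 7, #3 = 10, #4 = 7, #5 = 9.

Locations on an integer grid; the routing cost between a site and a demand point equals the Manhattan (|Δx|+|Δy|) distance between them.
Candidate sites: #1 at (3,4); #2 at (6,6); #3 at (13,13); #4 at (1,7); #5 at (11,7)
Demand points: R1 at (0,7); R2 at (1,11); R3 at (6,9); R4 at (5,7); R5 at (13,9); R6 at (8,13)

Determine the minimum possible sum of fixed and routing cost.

Open {#3, #4}: assign each demand point to its cheapest open site.
  R1→#4 1, R2→#4 4, R3→#4 7, R4→#4 4, R5→#3 4, R6→#3 5
  routing cost 25, fixed 17 → total 42.
Compare {#2, #4}: routing cost 29 + fixed 14 = 43.
Compare {#2, #3, #4}: routing cost 19 + fixed 24 = 43.
Compare {#4, #5}: routing cost 29 + fixed 16 = 45.
All other subsets cost ≥ 43. Minimum total cost: 42.

42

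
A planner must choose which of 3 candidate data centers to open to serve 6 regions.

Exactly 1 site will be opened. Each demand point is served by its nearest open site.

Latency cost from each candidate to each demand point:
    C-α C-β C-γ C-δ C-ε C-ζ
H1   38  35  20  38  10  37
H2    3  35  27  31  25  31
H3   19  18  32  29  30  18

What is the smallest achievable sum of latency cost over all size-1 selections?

146

Open {H3}.
  C-α→H3 19, C-β→H3 18, C-γ→H3 32, C-δ→H3 29, C-ε→H3 30, C-ζ→H3 18  ⇒ total 146.
Compare {H2}: total 152.
Compare {H1}: total 178.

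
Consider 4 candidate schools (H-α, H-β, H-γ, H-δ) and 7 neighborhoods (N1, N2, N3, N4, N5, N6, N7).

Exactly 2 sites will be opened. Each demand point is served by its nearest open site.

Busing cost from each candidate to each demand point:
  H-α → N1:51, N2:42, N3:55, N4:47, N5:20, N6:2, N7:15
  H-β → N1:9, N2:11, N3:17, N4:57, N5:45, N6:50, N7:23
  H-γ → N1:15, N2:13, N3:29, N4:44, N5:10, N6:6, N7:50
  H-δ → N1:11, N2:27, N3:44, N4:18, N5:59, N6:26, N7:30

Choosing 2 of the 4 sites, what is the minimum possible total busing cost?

Open {H-γ, H-δ}.
  N1→H-δ 11, N2→H-γ 13, N3→H-γ 29, N4→H-δ 18, N5→H-γ 10, N6→H-γ 6, N7→H-δ 30  ⇒ total 117.
Compare {H-β, H-γ}: total 120.
Compare {H-α, H-β}: total 121.
No size-2 selection does better; minimum is 117.

117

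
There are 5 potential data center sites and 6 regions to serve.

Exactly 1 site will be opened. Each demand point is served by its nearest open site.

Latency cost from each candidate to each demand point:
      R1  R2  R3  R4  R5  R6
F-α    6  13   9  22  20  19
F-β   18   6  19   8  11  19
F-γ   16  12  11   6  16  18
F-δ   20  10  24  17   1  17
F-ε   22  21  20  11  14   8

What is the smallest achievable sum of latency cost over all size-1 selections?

79

Open {F-γ}.
  R1→F-γ 16, R2→F-γ 12, R3→F-γ 11, R4→F-γ 6, R5→F-γ 16, R6→F-γ 18  ⇒ total 79.
Compare {F-β}: total 81.
Compare {F-α}: total 89.
No size-1 selection does better; minimum is 79.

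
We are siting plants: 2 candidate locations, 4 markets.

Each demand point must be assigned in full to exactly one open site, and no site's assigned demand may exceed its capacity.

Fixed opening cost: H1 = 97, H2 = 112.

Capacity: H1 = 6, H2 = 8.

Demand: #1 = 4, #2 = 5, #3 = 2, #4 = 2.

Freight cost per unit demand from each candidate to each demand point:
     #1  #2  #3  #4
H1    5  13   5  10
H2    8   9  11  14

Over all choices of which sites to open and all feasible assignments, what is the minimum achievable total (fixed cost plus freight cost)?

Open {H1, H2}; cheapest assignment that respects the capacities:
  H1 (cap 6, load 6): #1, #3 — cost 4×5 + 2×5 = 30
  H2 (cap 8, load 7): #2, #4 — cost 5×9 + 2×14 = 73
  Shipping 103, fixed 209 → total 312.
  Any other capacity-feasible assignment to {H1, H2} ships for at least 103.
Total demand is 13 and no other set of sites has combined capacity ≥ 13, so {H1, H2} is the only feasible choice of open sites. Minimum: 312.

312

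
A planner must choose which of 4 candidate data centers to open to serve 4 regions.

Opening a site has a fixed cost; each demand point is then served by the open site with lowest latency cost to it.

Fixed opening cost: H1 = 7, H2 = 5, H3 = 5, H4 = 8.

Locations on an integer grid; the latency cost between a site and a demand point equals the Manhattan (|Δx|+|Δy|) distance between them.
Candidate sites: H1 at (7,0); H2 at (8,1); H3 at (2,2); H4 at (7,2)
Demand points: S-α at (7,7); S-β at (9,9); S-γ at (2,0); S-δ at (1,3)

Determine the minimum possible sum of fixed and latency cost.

Open {H2, H3}: assign each demand point to its cheapest open site.
  S-α→H2 7, S-β→H2 9, S-γ→H3 2, S-δ→H3 2
  latency cost 20, fixed 10 → total 30.
Compare {H3, H4}: latency cost 18 + fixed 13 = 31.
Compare {H3}: latency cost 28 + fixed 5 = 33.
Compare {H1, H3}: latency cost 22 + fixed 12 = 34.
All other subsets cost ≥ 31. Minimum total cost: 30.

30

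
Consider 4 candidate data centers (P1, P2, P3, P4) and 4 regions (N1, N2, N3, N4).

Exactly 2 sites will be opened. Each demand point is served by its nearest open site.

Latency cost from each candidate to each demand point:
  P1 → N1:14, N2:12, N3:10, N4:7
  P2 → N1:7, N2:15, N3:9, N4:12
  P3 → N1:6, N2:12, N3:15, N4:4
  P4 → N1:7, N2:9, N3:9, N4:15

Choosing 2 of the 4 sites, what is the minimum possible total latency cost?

Open {P3, P4}.
  N1→P3 6, N2→P4 9, N3→P4 9, N4→P3 4  ⇒ total 28.
Compare {P2, P3}: total 31.
Compare {P1, P3}: total 32.
No size-2 selection does better; minimum is 28.

28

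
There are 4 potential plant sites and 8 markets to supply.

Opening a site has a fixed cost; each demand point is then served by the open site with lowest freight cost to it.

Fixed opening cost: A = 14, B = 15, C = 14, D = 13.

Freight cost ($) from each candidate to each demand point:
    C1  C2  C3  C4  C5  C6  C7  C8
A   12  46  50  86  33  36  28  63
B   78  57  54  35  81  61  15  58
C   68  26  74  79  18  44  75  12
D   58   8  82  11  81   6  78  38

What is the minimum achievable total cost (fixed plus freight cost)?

186

Open {A, C, D}: assign each demand point to its cheapest open site.
  C1→A 12, C2→D 8, C3→A 50, C4→D 11, C5→C 18, C6→D 6, C7→A 28, C8→C 12
  freight cost 145, fixed 41 → total 186.
Compare {A, B, C, D}: freight cost 132 + fixed 56 = 188.
Compare {A, D}: freight cost 186 + fixed 27 = 213.
Compare {A, B, D}: freight cost 173 + fixed 42 = 215.
All other subsets cost ≥ 188. Minimum total cost: 186.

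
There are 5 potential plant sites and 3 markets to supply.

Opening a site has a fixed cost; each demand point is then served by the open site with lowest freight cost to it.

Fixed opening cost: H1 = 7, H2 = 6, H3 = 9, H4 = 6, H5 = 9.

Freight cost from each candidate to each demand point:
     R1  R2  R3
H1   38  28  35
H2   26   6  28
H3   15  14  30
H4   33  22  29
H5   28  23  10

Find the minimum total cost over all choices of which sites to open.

Open {H2, H3, H5}: assign each demand point to its cheapest open site.
  R1→H3 15, R2→H2 6, R3→H5 10
  freight cost 31, fixed 24 → total 55.
Compare {H2, H5}: freight cost 42 + fixed 15 = 57.
Compare {H3, H5}: freight cost 39 + fixed 18 = 57.
Compare {H2, H3, H4, H5}: freight cost 31 + fixed 30 = 61.
All other subsets cost ≥ 57. Minimum total cost: 55.

55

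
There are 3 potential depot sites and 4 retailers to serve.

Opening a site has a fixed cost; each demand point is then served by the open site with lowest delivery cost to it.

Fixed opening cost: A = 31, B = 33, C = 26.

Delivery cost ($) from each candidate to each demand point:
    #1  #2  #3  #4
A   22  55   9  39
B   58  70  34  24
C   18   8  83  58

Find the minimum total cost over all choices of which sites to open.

131

Open {A, C}: assign each demand point to its cheapest open site.
  #1→C 18, #2→C 8, #3→A 9, #4→A 39
  delivery cost 74, fixed 57 → total 131.
Compare {B, C}: delivery cost 84 + fixed 59 = 143.
Compare {A, B, C}: delivery cost 59 + fixed 90 = 149.
Compare {A}: delivery cost 125 + fixed 31 = 156.
All other subsets cost ≥ 143. Minimum total cost: 131.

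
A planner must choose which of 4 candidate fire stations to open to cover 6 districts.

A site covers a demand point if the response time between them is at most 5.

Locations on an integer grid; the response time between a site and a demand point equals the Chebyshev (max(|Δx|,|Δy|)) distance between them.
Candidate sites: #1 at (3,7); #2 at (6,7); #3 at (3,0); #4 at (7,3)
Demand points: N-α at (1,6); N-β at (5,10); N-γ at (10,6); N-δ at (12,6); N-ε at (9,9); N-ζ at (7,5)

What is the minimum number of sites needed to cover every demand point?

Coverage sets (demand points within 5 of each site):
  #1: {N-α, N-β, N-ζ}
  #2: {N-α, N-β, N-γ, N-ε, N-ζ}
  #3: {N-ζ}
  #4: {N-γ, N-δ, N-ζ}
No single site covers all 6 demand points.
But {#2, #4} covers everything, so the minimum is 2.

2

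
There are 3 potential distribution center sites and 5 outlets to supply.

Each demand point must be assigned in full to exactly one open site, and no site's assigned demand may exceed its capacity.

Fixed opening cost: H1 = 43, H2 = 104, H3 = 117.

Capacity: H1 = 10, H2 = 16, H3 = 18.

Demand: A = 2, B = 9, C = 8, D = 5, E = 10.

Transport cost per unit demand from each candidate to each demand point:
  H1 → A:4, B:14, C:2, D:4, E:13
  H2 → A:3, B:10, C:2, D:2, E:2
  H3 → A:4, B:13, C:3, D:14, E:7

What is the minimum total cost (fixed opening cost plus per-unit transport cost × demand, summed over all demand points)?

Open {H2, H3}; cheapest assignment that respects the capacities:
  H2 (cap 16, load 16): A, B, D — cost 2×3 + 9×10 + 5×2 = 106
  H3 (cap 18, load 18): C, E — cost 8×3 + 10×7 = 94
  Shipping 200, fixed 221 → total 421.
  Any other capacity-feasible assignment to {H2, H3} ships for at least 200.
Compare {H1, H2, H3}: its best feasible assignment gives total 435.
Every other set of open sites that can feasibly serve all demand totals ≥ 435 even under its best assignment. Minimum: 421.

421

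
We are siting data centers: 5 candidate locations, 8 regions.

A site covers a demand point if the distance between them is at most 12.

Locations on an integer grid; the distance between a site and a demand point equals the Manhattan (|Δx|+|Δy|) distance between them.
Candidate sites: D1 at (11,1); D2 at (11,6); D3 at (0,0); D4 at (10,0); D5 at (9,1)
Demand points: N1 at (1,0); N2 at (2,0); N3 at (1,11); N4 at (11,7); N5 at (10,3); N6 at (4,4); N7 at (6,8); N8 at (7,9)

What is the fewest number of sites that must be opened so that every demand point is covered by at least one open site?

Coverage sets (demand points within 12 of each site):
  D1: {N1, N2, N4, N5, N6, N7, N8}
  D2: {N4, N5, N6, N7, N8}
  D3: {N1, N2, N3, N6}
  D4: {N1, N2, N4, N5, N6, N7, N8}
  D5: {N1, N2, N4, N5, N6, N7, N8}
No single site covers all 8 demand points.
But {D1, D3} covers everything, so the minimum is 2.

2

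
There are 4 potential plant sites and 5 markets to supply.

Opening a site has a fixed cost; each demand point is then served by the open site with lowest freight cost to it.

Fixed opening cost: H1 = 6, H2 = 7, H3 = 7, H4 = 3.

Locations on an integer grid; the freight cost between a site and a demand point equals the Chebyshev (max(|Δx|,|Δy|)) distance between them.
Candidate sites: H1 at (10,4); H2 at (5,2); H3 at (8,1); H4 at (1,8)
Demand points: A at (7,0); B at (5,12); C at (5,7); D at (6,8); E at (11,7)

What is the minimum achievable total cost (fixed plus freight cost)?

Open {H1, H4}: assign each demand point to its cheapest open site.
  A→H1 4, B→H4 4, C→H4 4, D→H1 4, E→H1 3
  freight cost 19, fixed 9 → total 28.
Compare {H1}: freight cost 24 + fixed 6 = 30.
Compare {H3, H4}: freight cost 20 + fixed 10 = 30.
Compare {H2, H4}: freight cost 21 + fixed 10 = 31.
All other subsets cost ≥ 30. Minimum total cost: 28.

28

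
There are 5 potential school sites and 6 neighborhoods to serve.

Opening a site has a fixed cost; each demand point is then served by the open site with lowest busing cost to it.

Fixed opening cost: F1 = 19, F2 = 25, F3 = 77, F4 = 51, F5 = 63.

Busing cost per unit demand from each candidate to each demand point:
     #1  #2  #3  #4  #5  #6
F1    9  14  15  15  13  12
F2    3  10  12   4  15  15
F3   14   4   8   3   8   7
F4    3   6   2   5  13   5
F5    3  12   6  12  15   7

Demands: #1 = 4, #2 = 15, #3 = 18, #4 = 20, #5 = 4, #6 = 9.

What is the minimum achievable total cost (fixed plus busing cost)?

Open {F3, F4}: assign each demand point to its cheapest open site.
  #1→F4 4×3=12, #2→F3 15×4=60, #3→F4 18×2=36, #4→F3 20×3=60, #5→F3 4×8=32, #6→F4 9×5=45
  busing cost 245, fixed 128 → total 373.
Compare {F4}: busing cost 335 + fixed 51 = 386.
Compare {F2, F4}: busing cost 315 + fixed 76 = 391.
Compare {F1, F3, F4}: busing cost 245 + fixed 147 = 392.
All other subsets cost ≥ 386. Minimum total cost: 373.

373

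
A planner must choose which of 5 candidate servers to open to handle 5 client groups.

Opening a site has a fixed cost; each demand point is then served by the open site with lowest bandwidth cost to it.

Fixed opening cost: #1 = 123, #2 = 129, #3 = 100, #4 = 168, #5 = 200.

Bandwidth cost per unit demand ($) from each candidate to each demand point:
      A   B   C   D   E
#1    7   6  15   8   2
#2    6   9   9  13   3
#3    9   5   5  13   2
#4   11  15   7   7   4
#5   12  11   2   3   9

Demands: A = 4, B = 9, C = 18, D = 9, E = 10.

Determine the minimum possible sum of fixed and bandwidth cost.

408

Open {#3}: assign each demand point to its cheapest open site.
  A→#3 4×9=36, B→#3 9×5=45, C→#3 18×5=90, D→#3 9×13=117, E→#3 10×2=20
  bandwidth cost 308, fixed 100 → total 408.
Compare {#3, #5}: bandwidth cost 164 + fixed 300 = 464.
Compare {#1, #3}: bandwidth cost 255 + fixed 223 = 478.
Compare {#1, #5}: bandwidth cost 165 + fixed 323 = 488.
All other subsets cost ≥ 464. Minimum total cost: 408.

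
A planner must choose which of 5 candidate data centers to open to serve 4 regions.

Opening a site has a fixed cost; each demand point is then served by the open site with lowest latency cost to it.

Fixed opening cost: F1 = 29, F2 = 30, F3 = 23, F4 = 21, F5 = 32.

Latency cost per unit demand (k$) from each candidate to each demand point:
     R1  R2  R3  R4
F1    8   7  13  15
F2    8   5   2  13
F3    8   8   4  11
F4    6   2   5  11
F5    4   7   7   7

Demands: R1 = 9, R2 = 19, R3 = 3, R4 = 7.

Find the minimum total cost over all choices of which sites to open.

191

Open {F4, F5}: assign each demand point to its cheapest open site.
  R1→F5 9×4=36, R2→F4 19×2=38, R3→F4 3×5=15, R4→F5 7×7=49
  latency cost 138, fixed 53 → total 191.
Compare {F4}: latency cost 184 + fixed 21 = 205.
Compare {F3, F4, F5}: latency cost 135 + fixed 76 = 211.
Compare {F2, F4, F5}: latency cost 129 + fixed 83 = 212.
All other subsets cost ≥ 205. Minimum total cost: 191.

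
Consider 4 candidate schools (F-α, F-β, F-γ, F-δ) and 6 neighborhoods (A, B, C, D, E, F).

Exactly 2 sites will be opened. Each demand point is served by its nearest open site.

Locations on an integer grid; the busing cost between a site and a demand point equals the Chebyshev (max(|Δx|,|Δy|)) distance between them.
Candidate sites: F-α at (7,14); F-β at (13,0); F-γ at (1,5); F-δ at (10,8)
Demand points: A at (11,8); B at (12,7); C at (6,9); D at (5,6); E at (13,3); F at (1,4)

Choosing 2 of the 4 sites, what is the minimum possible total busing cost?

Open {F-γ, F-δ}.
  A→F-δ 1, B→F-δ 2, C→F-δ 4, D→F-γ 4, E→F-δ 5, F→F-γ 1  ⇒ total 17.
Compare {F-β, F-δ}: total 24.
Compare {F-α, F-δ}: total 26.
No size-2 selection does better; minimum is 17.

17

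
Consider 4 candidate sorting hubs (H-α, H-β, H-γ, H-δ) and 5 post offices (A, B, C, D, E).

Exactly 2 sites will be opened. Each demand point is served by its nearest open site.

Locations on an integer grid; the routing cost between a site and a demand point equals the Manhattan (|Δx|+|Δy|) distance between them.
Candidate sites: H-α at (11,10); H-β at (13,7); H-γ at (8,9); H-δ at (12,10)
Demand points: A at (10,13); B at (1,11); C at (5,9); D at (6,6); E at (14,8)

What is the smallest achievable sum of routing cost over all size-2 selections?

Open {H-β, H-γ}.
  A→H-γ 6, B→H-γ 9, C→H-γ 3, D→H-γ 5, E→H-β 2  ⇒ total 25.
Compare {H-α, H-γ}: total 26.
Compare {H-γ, H-δ}: total 26.
No size-2 selection does better; minimum is 25.

25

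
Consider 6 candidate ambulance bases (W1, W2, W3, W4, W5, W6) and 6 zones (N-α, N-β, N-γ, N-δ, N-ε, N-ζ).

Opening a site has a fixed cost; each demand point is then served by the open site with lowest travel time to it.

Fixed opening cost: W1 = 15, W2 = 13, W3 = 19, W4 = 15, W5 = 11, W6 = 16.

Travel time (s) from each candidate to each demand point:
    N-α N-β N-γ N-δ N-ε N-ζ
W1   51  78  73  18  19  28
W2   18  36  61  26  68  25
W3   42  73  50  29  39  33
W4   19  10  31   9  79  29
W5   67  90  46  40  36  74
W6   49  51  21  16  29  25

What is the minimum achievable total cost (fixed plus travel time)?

Open {W4, W6}: assign each demand point to its cheapest open site.
  N-α→W4 19, N-β→W4 10, N-γ→W6 21, N-δ→W4 9, N-ε→W6 29, N-ζ→W6 25
  travel time 113, fixed 31 → total 144.
Compare {W1, W4}: travel time 116 + fixed 30 = 146.
Compare {W1, W4, W6}: travel time 103 + fixed 46 = 149.
Compare {W1, W2, W4}: travel time 112 + fixed 43 = 155.
All other subsets cost ≥ 146. Minimum total cost: 144.

144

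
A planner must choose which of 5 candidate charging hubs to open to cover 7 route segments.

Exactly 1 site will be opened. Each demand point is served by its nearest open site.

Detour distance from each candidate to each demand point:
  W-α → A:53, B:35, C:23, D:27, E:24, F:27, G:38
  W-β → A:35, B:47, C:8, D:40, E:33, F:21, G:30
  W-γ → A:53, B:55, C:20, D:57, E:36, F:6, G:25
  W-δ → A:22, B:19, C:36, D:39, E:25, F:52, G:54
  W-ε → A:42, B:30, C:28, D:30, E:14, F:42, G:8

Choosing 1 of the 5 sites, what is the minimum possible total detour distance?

Open {W-ε}.
  A→W-ε 42, B→W-ε 30, C→W-ε 28, D→W-ε 30, E→W-ε 14, F→W-ε 42, G→W-ε 8  ⇒ total 194.
Compare {W-β}: total 214.
Compare {W-α}: total 227.
No size-1 selection does better; minimum is 194.

194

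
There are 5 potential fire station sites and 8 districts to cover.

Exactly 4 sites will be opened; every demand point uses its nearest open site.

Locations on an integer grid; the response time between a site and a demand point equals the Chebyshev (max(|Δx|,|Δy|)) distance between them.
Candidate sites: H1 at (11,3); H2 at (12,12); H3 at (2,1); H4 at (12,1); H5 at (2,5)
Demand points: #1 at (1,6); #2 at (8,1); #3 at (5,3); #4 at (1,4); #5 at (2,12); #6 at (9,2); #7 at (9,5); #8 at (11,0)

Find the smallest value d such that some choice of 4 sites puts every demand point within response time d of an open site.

Open {H1, H2, H3, H5}.
  Farthest demand point is #5 at response time 7 (to H5); all others are ≤ 7.
With {H1, H2, H4, H5} the worst case is 7.
With {H1, H3, H4, H5} the worst case is 7.
No size-4 selection achieves below 7.

7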